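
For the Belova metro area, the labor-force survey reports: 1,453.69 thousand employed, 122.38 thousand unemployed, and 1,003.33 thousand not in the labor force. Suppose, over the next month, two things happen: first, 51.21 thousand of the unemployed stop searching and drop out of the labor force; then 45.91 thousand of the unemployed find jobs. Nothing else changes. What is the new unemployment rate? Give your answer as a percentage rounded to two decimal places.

Initially, labor force = 1,453.69 + 122.38 = 1,576.07 thousand, so u = 122.38/1,576.07 = 7.76%.
After the first change, unemployed and labor force both fall by 51.21 → E = 1,453.69, U = 71.17, labor force = 1,524.86 thousand.
After the second change, unemployed falls and employed rises by 45.91; labor force unchanged → E = 1,499.60, U = 25.26, labor force = 1,524.86 thousand.
New unemployment rate = 25.26 / 1,524.86 = 1.66%.

New unemployment rate ≈ 1.66%.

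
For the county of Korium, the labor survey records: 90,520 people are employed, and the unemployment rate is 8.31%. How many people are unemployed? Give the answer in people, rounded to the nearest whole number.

Let U be the number unemployed. The labor force is E + U, and U/(E+U) = 0.0831.
So U = 0.0831 × 90,520 / (1 − 0.0831) = 7522.21 / 0.9169 ≈ 8,204.

About 8,204 are unemployed.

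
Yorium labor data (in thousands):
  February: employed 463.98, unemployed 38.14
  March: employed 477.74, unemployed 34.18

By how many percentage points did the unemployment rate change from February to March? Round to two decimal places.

The unemployment rate changed by −0.92 percentage points.

February: labor force = 463.98 + 38.14 = 502.12; u = 38.14/502.12 = 7.60%.
March: labor force = 477.74 + 34.18 = 511.92; u = 34.18/511.92 = 6.68%.
Change = 6.68% − 7.60% = −0.92 pp.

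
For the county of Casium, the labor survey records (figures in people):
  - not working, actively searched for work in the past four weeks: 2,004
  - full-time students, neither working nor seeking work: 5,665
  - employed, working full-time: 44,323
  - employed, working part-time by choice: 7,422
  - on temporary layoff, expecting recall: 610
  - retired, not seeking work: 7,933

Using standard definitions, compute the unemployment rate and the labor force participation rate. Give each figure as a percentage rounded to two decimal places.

Unemployment rate ≈ 4.81%; labor force participation rate ≈ 79.99%.

Employed = 44,323 + 7,422 = 51,745.
Unemployed = 2,004 + 610 = 2,614 (jobless and actively searching, or on temporary layoff).
Labor force = 51,745 + 2,614 = 54,359.
Not in labor force = 5,665 + 7,933 = 13,598 (those not working and not actively searching are outside the labor force).
Civilian working-age population = 54,359 + 13,598 = 67,957.
Unemployment rate = 2,614 / 54,359 = 4.81%.
Labor force participation rate = 54,359 / 67,957 = 79.99%.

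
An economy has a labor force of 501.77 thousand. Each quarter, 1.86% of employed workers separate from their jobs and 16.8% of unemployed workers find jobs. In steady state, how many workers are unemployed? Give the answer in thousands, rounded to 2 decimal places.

Steady-state unemployment rate u* = s/(s+f) = 1.86/(1.86+16.8) = 0.099678.
Unemployed = u* × labor force = 0.099678 × 501.77 ≈ 50.02 thousand.

About 50.02 thousand are unemployed in steady state.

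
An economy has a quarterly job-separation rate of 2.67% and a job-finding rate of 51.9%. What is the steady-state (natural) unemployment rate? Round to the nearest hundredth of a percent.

At steady state the flows balance: s·E = f·U, so U/(E+U) = s/(s+f).
u* = 2.67 / (2.67 + 51.9) = 2.67 / 54.57 = 4.89%.

Steady-state unemployment rate ≈ 4.89%.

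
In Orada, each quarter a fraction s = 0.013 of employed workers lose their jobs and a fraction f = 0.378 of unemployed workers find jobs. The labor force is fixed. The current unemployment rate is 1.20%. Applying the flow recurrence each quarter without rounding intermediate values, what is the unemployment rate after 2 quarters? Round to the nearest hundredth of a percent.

With a fixed labor force, u_{t+1} = u_t + s·(1−u_t) − f·u_t = u_t·(1−s−f) + s.
Here 1−s−f = 0.609 and s = 0.013.
u_1 = 0.012000 × 0.609 + 0.013 = 0.020308.
u_2 = 0.020308 × 0.609 + 0.013 = 0.025368.

Unemployment rate after two quarters ≈ 2.54%.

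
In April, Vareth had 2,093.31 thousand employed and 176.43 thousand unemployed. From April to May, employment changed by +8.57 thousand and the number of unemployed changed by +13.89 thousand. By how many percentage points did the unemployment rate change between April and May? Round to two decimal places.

April: labor force = 2,093.31 + 176.43 = 2,269.74; u = 176.43/2,269.74 = 7.77%.
May: labor force = 2,101.88 + 190.32 = 2,292.20; u = 190.32/2,292.20 = 8.30%.
Change = 8.30% − 7.77% = +0.53 pp.

The unemployment rate changed by +0.53 percentage points.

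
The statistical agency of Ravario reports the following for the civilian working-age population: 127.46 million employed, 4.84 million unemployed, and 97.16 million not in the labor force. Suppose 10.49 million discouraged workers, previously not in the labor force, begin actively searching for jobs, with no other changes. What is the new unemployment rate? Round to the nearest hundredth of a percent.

New unemployment rate ≈ 10.74%.

Initially, labor force = 127.46 + 4.84 = 132.30 million, so u = 4.84/132.30 = 3.66%.
After the change, unemployed and labor force both rise by 10.49 → E = 127.46, U = 15.33, labor force = 142.79 million.
New unemployment rate = 15.33 / 142.79 = 10.74%.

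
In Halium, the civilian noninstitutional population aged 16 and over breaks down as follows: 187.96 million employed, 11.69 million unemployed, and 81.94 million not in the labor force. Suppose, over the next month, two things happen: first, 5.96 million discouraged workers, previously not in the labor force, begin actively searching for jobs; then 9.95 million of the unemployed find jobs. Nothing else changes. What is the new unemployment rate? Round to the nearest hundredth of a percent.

Initially, labor force = 187.96 + 11.69 = 199.65 million, so u = 11.69/199.65 = 5.86%.
After the first change, unemployed and labor force both rise by 5.96 → E = 187.96, U = 17.65, labor force = 205.61 million.
After the second change, unemployed falls and employed rises by 9.95; labor force unchanged → E = 197.91, U = 7.70, labor force = 205.61 million.
New unemployment rate = 7.70 / 205.61 = 3.74%.

New unemployment rate ≈ 3.74%.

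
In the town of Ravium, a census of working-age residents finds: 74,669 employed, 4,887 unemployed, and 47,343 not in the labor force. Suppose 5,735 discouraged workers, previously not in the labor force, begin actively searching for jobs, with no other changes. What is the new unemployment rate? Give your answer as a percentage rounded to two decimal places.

Initially, labor force = 74,669 + 4,887 = 79,556, so u = 4,887/79,556 = 6.14%.
After the change, unemployed and labor force both rise by 5,735 → E = 74,669, U = 10,622, labor force = 85,291.
New unemployment rate = 10,622 / 85,291 = 12.45%.

New unemployment rate ≈ 12.45%.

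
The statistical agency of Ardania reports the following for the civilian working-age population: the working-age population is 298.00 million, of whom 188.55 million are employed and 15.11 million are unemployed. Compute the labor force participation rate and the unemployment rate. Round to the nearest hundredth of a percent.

Labor force = employed + unemployed = 188.55 + 15.11 = 203.66 million.
Unemployment rate = 15.11 / 203.66 = 7.42%.
Labor force participation rate = 203.66 / 298.00 = 68.34%.

Labor force participation rate ≈ 68.34%; unemployment rate ≈ 7.42%.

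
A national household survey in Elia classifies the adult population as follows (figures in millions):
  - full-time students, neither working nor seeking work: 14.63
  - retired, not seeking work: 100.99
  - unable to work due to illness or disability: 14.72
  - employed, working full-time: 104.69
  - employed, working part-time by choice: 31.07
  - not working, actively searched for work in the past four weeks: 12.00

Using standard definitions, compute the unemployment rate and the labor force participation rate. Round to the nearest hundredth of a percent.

Unemployment rate ≈ 8.12%; labor force participation rate ≈ 53.13%.

Employed = 104.69 + 31.07 = 135.76 million.
Unemployed = 12.00 million.
Labor force = 135.76 + 12.00 = 147.76 million.
Not in labor force = 14.63 + 100.99 + 14.72 = 130.34 million (those not working and not actively searching are outside the labor force).
Civilian working-age population = 147.76 + 130.34 = 278.10 million.
Unemployment rate = 12.00 / 147.76 = 8.12%.
Labor force participation rate = 147.76 / 278.10 = 53.13%.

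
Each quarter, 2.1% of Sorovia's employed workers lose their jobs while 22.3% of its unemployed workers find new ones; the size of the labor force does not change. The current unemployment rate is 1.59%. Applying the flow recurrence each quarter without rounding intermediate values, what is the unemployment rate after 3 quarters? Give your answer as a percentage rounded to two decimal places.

Unemployment rate after three quarters ≈ 5.57%.

With a fixed labor force, u_{t+1} = u_t + s·(1−u_t) − f·u_t = u_t·(1−s−f) + s.
Here 1−s−f = 0.756 and s = 0.021.
u_1 = 0.015900 × 0.756 + 0.021 = 0.033020.
u_2 = 0.033020 × 0.756 + 0.021 = 0.045963.
u_3 = 0.045963 × 0.756 + 0.021 = 0.055748.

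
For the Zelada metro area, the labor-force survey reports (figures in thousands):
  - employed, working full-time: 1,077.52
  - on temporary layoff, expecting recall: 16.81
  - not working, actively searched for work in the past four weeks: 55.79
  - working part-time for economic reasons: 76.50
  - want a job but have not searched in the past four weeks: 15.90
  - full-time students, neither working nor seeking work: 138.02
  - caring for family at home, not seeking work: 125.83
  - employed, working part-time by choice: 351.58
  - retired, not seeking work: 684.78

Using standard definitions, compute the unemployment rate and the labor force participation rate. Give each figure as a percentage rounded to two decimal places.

Employed = 1,077.52 + 76.50 + 351.58 = 1,505.60 thousand (anyone who worked, including part-time for economic reasons, counts as employed).
Unemployed = 16.81 + 55.79 = 72.60 thousand (jobless and actively searching, or on temporary layoff).
Labor force = 1,505.60 + 72.60 = 1,578.20 thousand.
Not in labor force = 15.90 + 138.02 + 125.83 + 684.78 = 964.53 thousand (those not working and not actively searching are outside the labor force — including those who want a job but have given up searching).
Civilian working-age population = 1,578.20 + 964.53 = 2,542.73 thousand.
Unemployment rate = 72.60 / 1,578.20 = 4.60%.
Labor force participation rate = 1,578.20 / 2,542.73 = 62.07%.

Unemployment rate ≈ 4.60%; labor force participation rate ≈ 62.07%.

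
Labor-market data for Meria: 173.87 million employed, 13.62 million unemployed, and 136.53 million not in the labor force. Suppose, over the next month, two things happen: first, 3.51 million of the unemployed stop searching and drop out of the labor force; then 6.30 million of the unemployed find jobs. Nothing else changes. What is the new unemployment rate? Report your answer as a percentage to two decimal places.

New unemployment rate ≈ 2.07%.

Initially, labor force = 173.87 + 13.62 = 187.49 million, so u = 13.62/187.49 = 7.26%.
After the first change, unemployed and labor force both fall by 3.51 → E = 173.87, U = 10.11, labor force = 183.98 million.
After the second change, unemployed falls and employed rises by 6.30; labor force unchanged → E = 180.17, U = 3.81, labor force = 183.98 million.
New unemployment rate = 3.81 / 183.98 = 2.07%.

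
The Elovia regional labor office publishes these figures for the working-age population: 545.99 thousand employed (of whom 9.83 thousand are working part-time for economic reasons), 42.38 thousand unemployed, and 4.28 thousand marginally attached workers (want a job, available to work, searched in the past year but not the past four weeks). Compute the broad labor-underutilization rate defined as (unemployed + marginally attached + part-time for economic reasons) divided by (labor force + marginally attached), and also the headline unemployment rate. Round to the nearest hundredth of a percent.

Labor force = 545.99 + 42.38 = 588.37 thousand.
Numerator = 42.38 + 4.28 + 9.83 = 56.49 thousand.
Denominator = 588.37 + 4.28 = 592.65 thousand.
Broad rate = 56.49 / 592.65 = 9.53%.
Headline unemployment rate = 42.38 / 588.37 = 7.20%.

Broad underutilization rate ≈ 9.53%; headline unemployment rate ≈ 7.20%.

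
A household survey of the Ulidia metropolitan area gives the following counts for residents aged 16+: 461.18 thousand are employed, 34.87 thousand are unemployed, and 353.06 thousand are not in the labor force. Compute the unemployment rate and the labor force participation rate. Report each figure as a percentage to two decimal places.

Unemployment rate ≈ 7.03%; labor force participation rate ≈ 58.42%.

Labor force = employed + unemployed = 461.18 + 34.87 = 496.05 thousand.
Working-age population = 496.05 + 353.06 = 849.11 thousand.
Unemployment rate = 34.87 / 496.05 = 7.03%.
Labor force participation rate = 496.05 / 849.11 = 58.42%.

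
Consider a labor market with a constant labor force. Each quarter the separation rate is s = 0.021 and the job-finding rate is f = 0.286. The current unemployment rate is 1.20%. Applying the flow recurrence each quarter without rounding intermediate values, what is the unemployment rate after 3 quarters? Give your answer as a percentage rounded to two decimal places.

With a fixed labor force, u_{t+1} = u_t + s·(1−u_t) − f·u_t = u_t·(1−s−f) + s.
Here 1−s−f = 0.693 and s = 0.021.
u_1 = 0.012000 × 0.693 + 0.021 = 0.029316.
u_2 = 0.029316 × 0.693 + 0.021 = 0.041316.
u_3 = 0.041316 × 0.693 + 0.021 = 0.049632.

Unemployment rate after three quarters ≈ 4.96%.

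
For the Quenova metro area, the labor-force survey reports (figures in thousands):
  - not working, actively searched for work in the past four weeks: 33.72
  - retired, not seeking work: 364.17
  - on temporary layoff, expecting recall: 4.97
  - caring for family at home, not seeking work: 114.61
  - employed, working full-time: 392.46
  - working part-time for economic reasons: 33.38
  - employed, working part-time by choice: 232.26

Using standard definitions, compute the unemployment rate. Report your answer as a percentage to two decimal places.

Employed = 392.46 + 33.38 + 232.26 = 658.10 thousand (anyone who worked, including part-time for economic reasons, counts as employed).
Unemployed = 33.72 + 4.97 = 38.69 thousand (jobless and actively searching, or on temporary layoff).
Labor force = 658.10 + 38.69 = 696.79 thousand.
Unemployment rate = 38.69 / 696.79 = 5.55%.

Unemployment rate ≈ 5.55%.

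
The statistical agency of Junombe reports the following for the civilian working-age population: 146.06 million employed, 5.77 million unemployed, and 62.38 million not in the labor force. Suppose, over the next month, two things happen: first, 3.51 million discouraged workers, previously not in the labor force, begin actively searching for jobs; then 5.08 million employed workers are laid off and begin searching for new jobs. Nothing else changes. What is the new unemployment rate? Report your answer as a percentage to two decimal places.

Initially, labor force = 146.06 + 5.77 = 151.83 million, so u = 5.77/151.83 = 3.80%.
After the first change, unemployed and labor force both rise by 3.51 → E = 146.06, U = 9.28, labor force = 155.34 million.
After the second change, employed falls and unemployed rises by 5.08; labor force unchanged → E = 140.98, U = 14.36, labor force = 155.34 million.
New unemployment rate = 14.36 / 155.34 = 9.24%.

New unemployment rate ≈ 9.24%.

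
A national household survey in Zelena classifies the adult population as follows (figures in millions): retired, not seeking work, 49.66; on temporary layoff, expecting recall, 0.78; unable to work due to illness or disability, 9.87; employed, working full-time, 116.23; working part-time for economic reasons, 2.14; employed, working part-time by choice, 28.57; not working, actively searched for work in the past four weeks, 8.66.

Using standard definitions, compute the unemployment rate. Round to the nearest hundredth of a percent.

Unemployment rate ≈ 6.04%.

Employed = 116.23 + 2.14 + 28.57 = 146.94 million (anyone who worked, including part-time for economic reasons, counts as employed).
Unemployed = 0.78 + 8.66 = 9.44 million (jobless and actively searching, or on temporary layoff).
Labor force = 146.94 + 9.44 = 156.38 million.
Unemployment rate = 9.44 / 156.38 = 6.04%.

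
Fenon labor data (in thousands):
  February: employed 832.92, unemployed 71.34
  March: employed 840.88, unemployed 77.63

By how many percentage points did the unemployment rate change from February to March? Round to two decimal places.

The unemployment rate changed by +0.56 percentage points.

February: labor force = 832.92 + 71.34 = 904.26; u = 71.34/904.26 = 7.89%.
March: labor force = 840.88 + 77.63 = 918.51; u = 77.63/918.51 = 8.45%.
Change = 8.45% − 7.89% = +0.56 pp.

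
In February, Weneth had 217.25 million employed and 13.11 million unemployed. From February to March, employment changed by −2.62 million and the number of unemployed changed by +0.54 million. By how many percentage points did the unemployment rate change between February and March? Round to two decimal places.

February: labor force = 217.25 + 13.11 = 230.36; u = 13.11/230.36 = 5.69%.
March: labor force = 214.63 + 13.65 = 228.28; u = 13.65/228.28 = 5.98%.
Change = 5.98% − 5.69% = +0.29 pp.

The unemployment rate changed by +0.29 percentage points.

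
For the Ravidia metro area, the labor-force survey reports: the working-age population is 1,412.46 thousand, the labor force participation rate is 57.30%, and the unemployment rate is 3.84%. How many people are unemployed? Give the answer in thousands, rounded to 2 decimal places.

About 31.08 thousand are unemployed.

Labor force = 0.5730 × 1,412.46 = 809.34 thousand.
Unemployed = 0.0384 × 809.34 ≈ 31.08 thousand.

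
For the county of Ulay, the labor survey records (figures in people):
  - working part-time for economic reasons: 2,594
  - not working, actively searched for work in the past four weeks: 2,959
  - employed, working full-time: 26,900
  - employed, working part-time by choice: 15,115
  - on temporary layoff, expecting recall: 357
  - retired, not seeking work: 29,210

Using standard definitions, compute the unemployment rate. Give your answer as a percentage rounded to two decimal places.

Employed = 2,594 + 26,900 + 15,115 = 44,609 (anyone who worked, including part-time for economic reasons, counts as employed).
Unemployed = 2,959 + 357 = 3,316 (jobless and actively searching, or on temporary layoff).
Labor force = 44,609 + 3,316 = 47,925.
Unemployment rate = 3,316 / 47,925 = 6.92%.

Unemployment rate ≈ 6.92%.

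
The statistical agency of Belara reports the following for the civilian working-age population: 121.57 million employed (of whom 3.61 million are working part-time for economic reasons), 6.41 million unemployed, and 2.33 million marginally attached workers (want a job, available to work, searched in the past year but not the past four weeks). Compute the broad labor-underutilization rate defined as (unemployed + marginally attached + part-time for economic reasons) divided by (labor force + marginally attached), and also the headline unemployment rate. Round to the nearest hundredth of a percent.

Broad underutilization rate ≈ 9.48%; headline unemployment rate ≈ 5.01%.

Labor force = 121.57 + 6.41 = 127.98 million.
Numerator = 6.41 + 2.33 + 3.61 = 12.35 million.
Denominator = 127.98 + 2.33 = 130.31 million.
Broad rate = 12.35 / 130.31 = 9.48%.
Headline unemployment rate = 6.41 / 127.98 = 5.01%.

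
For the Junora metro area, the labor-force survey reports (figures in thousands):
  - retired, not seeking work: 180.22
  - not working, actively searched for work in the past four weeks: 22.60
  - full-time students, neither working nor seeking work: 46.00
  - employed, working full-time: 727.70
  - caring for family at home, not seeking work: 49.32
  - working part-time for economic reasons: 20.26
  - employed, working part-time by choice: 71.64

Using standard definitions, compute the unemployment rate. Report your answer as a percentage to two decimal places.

Unemployment rate ≈ 2.68%.

Employed = 727.70 + 20.26 + 71.64 = 819.60 thousand (anyone who worked, including part-time for economic reasons, counts as employed).
Unemployed = 22.60 thousand.
Labor force = 819.60 + 22.60 = 842.20 thousand.
Unemployment rate = 22.60 / 842.20 = 2.68%.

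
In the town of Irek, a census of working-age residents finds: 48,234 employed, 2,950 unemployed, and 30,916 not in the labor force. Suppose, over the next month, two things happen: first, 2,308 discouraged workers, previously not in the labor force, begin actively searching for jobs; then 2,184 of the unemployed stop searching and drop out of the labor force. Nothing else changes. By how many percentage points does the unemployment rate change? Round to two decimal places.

The unemployment rate changes by +0.23 percentage points.

Initially, labor force = 48,234 + 2,950 = 51,184, so u = 2,950/51,184 = 5.76%.
After the first change, unemployed and labor force both rise by 2,308 → E = 48,234, U = 5,258, labor force = 53,492.
After the second change, unemployed and labor force both fall by 2,184 → E = 48,234, U = 3,074, labor force = 51,308.
New unemployment rate = 3,074 / 51,308 = 5.99%.
Change = 5.99% − 5.76% = +0.23 percentage points.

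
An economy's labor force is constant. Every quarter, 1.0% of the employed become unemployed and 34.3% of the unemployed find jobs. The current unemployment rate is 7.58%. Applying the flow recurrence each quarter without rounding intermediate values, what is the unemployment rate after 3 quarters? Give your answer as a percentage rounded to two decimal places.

With a fixed labor force, u_{t+1} = u_t + s·(1−u_t) − f·u_t = u_t·(1−s−f) + s.
Here 1−s−f = 0.647 and s = 0.010.
u_1 = 0.075800 × 0.647 + 0.010 = 0.059043.
u_2 = 0.059043 × 0.647 + 0.010 = 0.048201.
u_3 = 0.048201 × 0.647 + 0.010 = 0.041186.

Unemployment rate after three quarters ≈ 4.12%.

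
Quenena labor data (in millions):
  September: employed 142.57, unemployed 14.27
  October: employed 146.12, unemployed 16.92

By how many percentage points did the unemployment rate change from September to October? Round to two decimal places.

The unemployment rate changed by +1.28 percentage points.

September: labor force = 142.57 + 14.27 = 156.84; u = 14.27/156.84 = 9.10%.
October: labor force = 146.12 + 16.92 = 163.04; u = 16.92/163.04 = 10.38%.
Change = 10.38% − 9.10% = +1.28 pp.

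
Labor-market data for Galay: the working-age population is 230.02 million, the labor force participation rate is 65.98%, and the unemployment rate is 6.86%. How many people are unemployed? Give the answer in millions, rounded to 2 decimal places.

About 10.41 million are unemployed.

Labor force = 0.6598 × 230.02 = 151.77 million.
Unemployed = 0.0686 × 151.77 ≈ 10.41 million.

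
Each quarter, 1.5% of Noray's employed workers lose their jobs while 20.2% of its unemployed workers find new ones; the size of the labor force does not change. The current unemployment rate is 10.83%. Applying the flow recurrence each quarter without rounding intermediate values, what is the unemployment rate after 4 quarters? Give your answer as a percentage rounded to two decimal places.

With a fixed labor force, u_{t+1} = u_t + s·(1−u_t) − f·u_t = u_t·(1−s−f) + s.
Here 1−s−f = 0.783 and s = 0.015.
u_1 = 0.108300 × 0.783 + 0.015 = 0.099799.
u_2 = 0.099799 × 0.783 + 0.015 = 0.093143.
u_3 = 0.093143 × 0.783 + 0.015 = 0.087931.
u_4 = 0.087931 × 0.783 + 0.015 = 0.083850.

Unemployment rate after four quarters ≈ 8.38%.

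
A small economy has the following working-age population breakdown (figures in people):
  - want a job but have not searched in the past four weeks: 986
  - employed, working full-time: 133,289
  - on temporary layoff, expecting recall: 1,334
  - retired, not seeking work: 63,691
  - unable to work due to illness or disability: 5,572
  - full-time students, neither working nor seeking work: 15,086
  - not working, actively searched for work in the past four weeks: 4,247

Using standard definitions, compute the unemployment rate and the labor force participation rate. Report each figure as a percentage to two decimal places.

Employed = 133,289.
Unemployed = 1,334 + 4,247 = 5,581 (jobless and actively searching, or on temporary layoff).
Labor force = 133,289 + 5,581 = 138,870.
Not in labor force = 986 + 63,691 + 5,572 + 15,086 = 85,335 (those not working and not actively searching are outside the labor force — including those who want a job but have given up searching).
Civilian working-age population = 138,870 + 85,335 = 224,205.
Unemployment rate = 5,581 / 138,870 = 4.02%.
Labor force participation rate = 138,870 / 224,205 = 61.94%.

Unemployment rate ≈ 4.02%; labor force participation rate ≈ 61.94%.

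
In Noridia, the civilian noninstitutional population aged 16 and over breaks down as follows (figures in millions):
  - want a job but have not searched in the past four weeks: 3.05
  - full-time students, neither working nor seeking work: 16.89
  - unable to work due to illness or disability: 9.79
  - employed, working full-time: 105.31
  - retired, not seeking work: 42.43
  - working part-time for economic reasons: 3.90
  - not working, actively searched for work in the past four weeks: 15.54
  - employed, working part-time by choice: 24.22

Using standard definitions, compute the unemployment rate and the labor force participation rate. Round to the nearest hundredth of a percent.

Employed = 105.31 + 3.90 + 24.22 = 133.43 million (anyone who worked, including part-time for economic reasons, counts as employed).
Unemployed = 15.54 million.
Labor force = 133.43 + 15.54 = 148.97 million.
Not in labor force = 3.05 + 16.89 + 9.79 + 42.43 = 72.16 million (those not working and not actively searching are outside the labor force — including those who want a job but have given up searching).
Civilian working-age population = 148.97 + 72.16 = 221.13 million.
Unemployment rate = 15.54 / 148.97 = 10.43%.
Labor force participation rate = 148.97 / 221.13 = 67.37%.

Unemployment rate ≈ 10.43%; labor force participation rate ≈ 67.37%.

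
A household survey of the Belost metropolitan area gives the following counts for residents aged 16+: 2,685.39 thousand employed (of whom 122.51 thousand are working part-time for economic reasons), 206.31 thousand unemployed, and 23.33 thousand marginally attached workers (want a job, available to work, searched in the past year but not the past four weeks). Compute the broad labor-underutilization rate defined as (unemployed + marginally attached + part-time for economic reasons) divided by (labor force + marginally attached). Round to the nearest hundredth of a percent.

Broad underutilization rate ≈ 12.08%.

Labor force = 2,685.39 + 206.31 = 2,891.70 thousand.
Numerator = 206.31 + 23.33 + 122.51 = 352.15 thousand.
Denominator = 2,891.70 + 23.33 = 2,915.03 thousand.
Broad rate = 352.15 / 2,915.03 = 12.08%.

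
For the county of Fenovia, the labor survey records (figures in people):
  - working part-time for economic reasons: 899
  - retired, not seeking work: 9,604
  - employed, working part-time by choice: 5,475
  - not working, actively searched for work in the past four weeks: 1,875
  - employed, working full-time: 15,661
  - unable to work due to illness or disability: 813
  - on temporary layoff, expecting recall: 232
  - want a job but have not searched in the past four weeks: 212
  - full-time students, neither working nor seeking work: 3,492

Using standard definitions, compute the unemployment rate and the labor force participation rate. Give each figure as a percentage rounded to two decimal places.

Unemployment rate ≈ 8.73%; labor force participation rate ≈ 63.09%.

Employed = 899 + 5,475 + 15,661 = 22,035 (anyone who worked, including part-time for economic reasons, counts as employed).
Unemployed = 1,875 + 232 = 2,107 (jobless and actively searching, or on temporary layoff).
Labor force = 22,035 + 2,107 = 24,142.
Not in labor force = 9,604 + 813 + 212 + 3,492 = 14,121 (those not working and not actively searching are outside the labor force — including those who want a job but have given up searching).
Civilian working-age population = 24,142 + 14,121 = 38,263.
Unemployment rate = 2,107 / 24,142 = 8.73%.
Labor force participation rate = 24,142 / 38,263 = 63.09%.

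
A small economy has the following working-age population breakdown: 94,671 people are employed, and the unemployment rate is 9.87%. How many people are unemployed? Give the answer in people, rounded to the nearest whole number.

Let U be the number unemployed. The labor force is E + U, and U/(E+U) = 0.0987.
So U = 0.0987 × 94,671 / (1 − 0.0987) = 9344.03 / 0.9013 ≈ 10,367.

About 10,367 are unemployed.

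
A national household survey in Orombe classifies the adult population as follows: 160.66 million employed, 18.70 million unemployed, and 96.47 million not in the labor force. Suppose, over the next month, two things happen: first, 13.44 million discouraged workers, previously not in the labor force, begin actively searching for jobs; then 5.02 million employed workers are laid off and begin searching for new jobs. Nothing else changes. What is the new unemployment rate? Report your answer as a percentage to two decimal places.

Initially, labor force = 160.66 + 18.70 = 179.36 million, so u = 18.70/179.36 = 10.43%.
After the first change, unemployed and labor force both rise by 13.44 → E = 160.66, U = 32.14, labor force = 192.80 million.
After the second change, employed falls and unemployed rises by 5.02; labor force unchanged → E = 155.64, U = 37.16, labor force = 192.80 million.
New unemployment rate = 37.16 / 192.80 = 19.27%.

New unemployment rate ≈ 19.27%.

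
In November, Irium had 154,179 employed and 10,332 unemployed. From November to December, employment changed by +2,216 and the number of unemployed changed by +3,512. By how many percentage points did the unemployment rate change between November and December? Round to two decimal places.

The unemployment rate changed by +1.85 percentage points.

November: labor force = 154,179 + 10,332 = 164,511; u = 10,332/164,511 = 6.28%.
December: labor force = 156,395 + 13,844 = 170,239; u = 13,844/170,239 = 8.13%.
Change = 8.13% − 6.28% = +1.85 pp.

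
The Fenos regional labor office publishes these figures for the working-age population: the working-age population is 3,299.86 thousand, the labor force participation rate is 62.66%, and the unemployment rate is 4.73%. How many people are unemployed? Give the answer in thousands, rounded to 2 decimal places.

About 97.80 thousand are unemployed.

Labor force = 0.6266 × 3,299.86 = 2,067.69 thousand.
Unemployed = 0.0473 × 2,067.69 ≈ 97.80 thousand.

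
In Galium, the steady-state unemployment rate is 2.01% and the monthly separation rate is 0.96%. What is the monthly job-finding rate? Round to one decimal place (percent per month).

From u* = s/(s+f): f = s·(1−u)/u.
f = 0.96 × (1 − 0.0201) / 0.0201 = 0.9407 / 0.0201 ≈ 46.8% per month.

Job-finding rate ≈ 46.8% per month.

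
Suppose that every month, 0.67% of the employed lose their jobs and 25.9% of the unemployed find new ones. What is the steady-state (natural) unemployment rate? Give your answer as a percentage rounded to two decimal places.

Steady-state unemployment rate ≈ 2.52%.

At steady state the flows balance: s·E = f·U, so U/(E+U) = s/(s+f).
u* = 0.67 / (0.67 + 25.9) = 0.67 / 26.57 = 2.52%.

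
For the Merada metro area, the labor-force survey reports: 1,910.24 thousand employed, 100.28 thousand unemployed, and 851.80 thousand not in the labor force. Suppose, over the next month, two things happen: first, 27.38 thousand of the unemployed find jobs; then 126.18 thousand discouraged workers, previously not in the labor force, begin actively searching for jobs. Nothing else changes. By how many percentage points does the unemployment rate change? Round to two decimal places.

Initially, labor force = 1,910.24 + 100.28 = 2,010.52 thousand, so u = 100.28/2,010.52 = 4.99%.
After the first change, unemployed falls and employed rises by 27.38; labor force unchanged → E = 1,937.62, U = 72.90, labor force = 2,010.52 thousand.
After the second change, unemployed and labor force both rise by 126.18 → E = 1,937.62, U = 199.08, labor force = 2,136.70 thousand.
New unemployment rate = 199.08 / 2,136.70 = 9.32%.
Change = 9.32% − 4.99% = +4.33 percentage points.

The unemployment rate changes by +4.33 percentage points.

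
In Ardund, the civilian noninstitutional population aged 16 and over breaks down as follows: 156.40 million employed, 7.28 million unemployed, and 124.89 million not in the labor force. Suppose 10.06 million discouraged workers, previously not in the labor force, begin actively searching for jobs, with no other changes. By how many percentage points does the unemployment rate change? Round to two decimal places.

Initially, labor force = 156.40 + 7.28 = 163.68 million, so u = 7.28/163.68 = 4.45%.
After the change, unemployed and labor force both rise by 10.06 → E = 156.40, U = 17.34, labor force = 173.74 million.
New unemployment rate = 17.34 / 173.74 = 9.98%.
Change = 9.98% − 4.45% = +5.53 percentage points.

The unemployment rate changes by +5.53 percentage points.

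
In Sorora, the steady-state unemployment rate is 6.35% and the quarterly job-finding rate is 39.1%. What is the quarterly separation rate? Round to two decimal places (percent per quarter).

Separation rate ≈ 2.65% per quarter.

From u* = s/(s+f): s = u·f/(1−u).
s = 0.0635 × 39.1 / (1 − 0.0635) = 2.4829 / 0.9365 ≈ 2.65% per quarter.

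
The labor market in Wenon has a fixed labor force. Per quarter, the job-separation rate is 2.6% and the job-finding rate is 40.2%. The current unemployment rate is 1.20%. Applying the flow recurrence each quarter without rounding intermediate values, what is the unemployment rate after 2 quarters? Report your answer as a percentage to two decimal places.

With a fixed labor force, u_{t+1} = u_t + s·(1−u_t) − f·u_t = u_t·(1−s−f) + s.
Here 1−s−f = 0.572 and s = 0.026.
u_1 = 0.012000 × 0.572 + 0.026 = 0.032864.
u_2 = 0.032864 × 0.572 + 0.026 = 0.044798.

Unemployment rate after two quarters ≈ 4.48%.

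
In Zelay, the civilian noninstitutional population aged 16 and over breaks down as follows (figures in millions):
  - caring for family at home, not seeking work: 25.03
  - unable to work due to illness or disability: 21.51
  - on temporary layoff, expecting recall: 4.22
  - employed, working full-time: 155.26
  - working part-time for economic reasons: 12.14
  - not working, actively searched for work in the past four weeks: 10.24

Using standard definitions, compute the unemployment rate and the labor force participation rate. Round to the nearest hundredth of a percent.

Unemployment rate ≈ 7.95%; labor force participation rate ≈ 79.62%.

Employed = 155.26 + 12.14 = 167.40 million (anyone who worked, including part-time for economic reasons, counts as employed).
Unemployed = 4.22 + 10.24 = 14.46 million (jobless and actively searching, or on temporary layoff).
Labor force = 167.40 + 14.46 = 181.86 million.
Not in labor force = 25.03 + 21.51 = 46.54 million (those not working and not actively searching are outside the labor force).
Civilian working-age population = 181.86 + 46.54 = 228.40 million.
Unemployment rate = 14.46 / 181.86 = 7.95%.
Labor force participation rate = 181.86 / 228.40 = 79.62%.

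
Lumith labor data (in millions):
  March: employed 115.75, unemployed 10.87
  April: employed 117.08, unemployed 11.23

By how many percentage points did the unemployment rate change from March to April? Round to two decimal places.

March: labor force = 115.75 + 10.87 = 126.62; u = 10.87/126.62 = 8.58%.
April: labor force = 117.08 + 11.23 = 128.31; u = 11.23/128.31 = 8.75%.
Change = 8.75% − 8.58% = +0.17 pp.

The unemployment rate changed by +0.17 percentage points.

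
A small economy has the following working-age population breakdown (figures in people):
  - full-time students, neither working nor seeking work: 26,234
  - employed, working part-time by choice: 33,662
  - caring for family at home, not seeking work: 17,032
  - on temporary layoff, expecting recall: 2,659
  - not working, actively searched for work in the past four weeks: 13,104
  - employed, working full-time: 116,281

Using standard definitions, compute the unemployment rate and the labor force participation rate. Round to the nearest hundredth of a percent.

Employed = 33,662 + 116,281 = 149,943.
Unemployed = 2,659 + 13,104 = 15,763 (jobless and actively searching, or on temporary layoff).
Labor force = 149,943 + 15,763 = 165,706.
Not in labor force = 26,234 + 17,032 = 43,266 (those not working and not actively searching are outside the labor force).
Civilian working-age population = 165,706 + 43,266 = 208,972.
Unemployment rate = 15,763 / 165,706 = 9.51%.
Labor force participation rate = 165,706 / 208,972 = 79.30%.

Unemployment rate ≈ 9.51%; labor force participation rate ≈ 79.30%.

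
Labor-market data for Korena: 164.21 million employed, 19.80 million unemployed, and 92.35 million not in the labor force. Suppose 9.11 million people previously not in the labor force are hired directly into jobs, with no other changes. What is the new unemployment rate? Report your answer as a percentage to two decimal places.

Initially, labor force = 164.21 + 19.80 = 184.01 million, so u = 19.80/184.01 = 10.76%.
After the change, employed and labor force both rise by 9.11; unemployed unchanged → E = 173.32, U = 19.80, labor force = 193.12 million.
New unemployment rate = 19.80 / 193.12 = 10.25%.

New unemployment rate ≈ 10.25%.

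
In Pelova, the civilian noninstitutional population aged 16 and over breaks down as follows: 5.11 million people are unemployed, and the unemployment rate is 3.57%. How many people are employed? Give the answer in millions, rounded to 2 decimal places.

Labor force = U / u = 5.11 / 0.0357 ≈ 143.14 million.
Employed = labor force − unemployed = 143.14 − 5.11 = 138.03 million.

About 138.03 million are employed.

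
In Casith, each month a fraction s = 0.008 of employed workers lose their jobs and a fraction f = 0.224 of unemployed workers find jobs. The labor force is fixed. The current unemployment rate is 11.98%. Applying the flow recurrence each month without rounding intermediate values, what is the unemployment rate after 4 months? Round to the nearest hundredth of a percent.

With a fixed labor force, u_{t+1} = u_t + s·(1−u_t) − f·u_t = u_t·(1−s−f) + s.
Here 1−s−f = 0.768 and s = 0.008.
u_1 = 0.119800 × 0.768 + 0.008 = 0.100006.
u_2 = 0.100006 × 0.768 + 0.008 = 0.084805.
u_3 = 0.084805 × 0.768 + 0.008 = 0.073130.
u_4 = 0.073130 × 0.768 + 0.008 = 0.064164.

Unemployment rate after four months ≈ 6.42%.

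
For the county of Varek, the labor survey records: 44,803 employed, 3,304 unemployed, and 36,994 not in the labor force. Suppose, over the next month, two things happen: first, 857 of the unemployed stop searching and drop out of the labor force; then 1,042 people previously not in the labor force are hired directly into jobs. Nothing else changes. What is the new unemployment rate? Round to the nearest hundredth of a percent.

Initially, labor force = 44,803 + 3,304 = 48,107, so u = 3,304/48,107 = 6.87%.
After the first change, unemployed and labor force both fall by 857 → E = 44,803, U = 2,447, labor force = 47,250.
After the second change, employed and labor force both rise by 1,042; unemployed unchanged → E = 45,845, U = 2,447, labor force = 48,292.
New unemployment rate = 2,447 / 48,292 = 5.07%.

New unemployment rate ≈ 5.07%.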